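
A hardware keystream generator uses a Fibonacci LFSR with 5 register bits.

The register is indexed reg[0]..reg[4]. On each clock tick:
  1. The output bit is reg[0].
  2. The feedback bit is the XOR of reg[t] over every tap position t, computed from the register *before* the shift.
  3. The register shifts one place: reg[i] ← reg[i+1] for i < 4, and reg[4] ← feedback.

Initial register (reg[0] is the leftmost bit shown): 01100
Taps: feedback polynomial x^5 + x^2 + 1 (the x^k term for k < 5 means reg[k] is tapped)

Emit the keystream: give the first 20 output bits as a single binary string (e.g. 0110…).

k : reg_k → out_k, fb_k
0: 01100 → 0, fb=1
1: 11001 → 1, fb=1
2: 10011 → 1, fb=1
3: 00111 → 0, fb=1
4: 01111 → 0, fb=1
5: 11111 → 1, fb=0
6: 11110 → 1, fb=0
7: 11100 → 1, fb=0
8: 11000 → 1, fb=1
9: 10001 → 1, fb=1
10: 00011 → 0, fb=0
11: 00110 → 0, fb=1
12: 01101 → 0, fb=1
13: 11011 → 1, fb=1
14: 10111 → 1, fb=0
15: 01110 → 0, fb=1
16: 11101 → 1, fb=0
17: 11010 → 1, fb=1
18: 10101 → 1, fb=0
19: 01010 → 0, fb=0

01100111110001101110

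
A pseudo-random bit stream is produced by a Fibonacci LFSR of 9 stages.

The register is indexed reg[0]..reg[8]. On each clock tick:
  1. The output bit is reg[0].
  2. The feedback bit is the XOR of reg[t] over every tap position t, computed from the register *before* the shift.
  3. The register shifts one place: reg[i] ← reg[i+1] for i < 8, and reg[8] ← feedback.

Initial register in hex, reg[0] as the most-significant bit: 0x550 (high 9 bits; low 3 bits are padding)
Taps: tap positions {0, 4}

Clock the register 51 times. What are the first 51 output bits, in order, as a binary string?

tick  register→output (feedback)
  0  010101010→0 (0)
  1  101010100→1 (0)
  2  010101000→0 (0)
  3  101010000→1 (0)
  4  010100000→0 (0)
  5  101000000→1 (1)
  6  010000001→0 (0)
  7  100000010→1 (1)
  8  000000101→0 (0)
  9  000001010→0 (0)
 10  000010100→0 (1)
 11  000101001→0 (0)
 12  001010010→0 (1)
 13  010100101→0 (0)
 14  101001010→1 (1)
 15  010010101→0 (1)
 16  100101011→1 (1)
 17  001010111→0 (1)
 18  010101111→0 (0)
 19  101011110→1 (0)
 20  010111100→0 (1)
 21  101111001→1 (0)
 22  011110010→0 (1)
 23  111100101→1 (1)
 24  111001011→1 (1)
 25  110010111→1 (0)
 26  100101110→1 (1)
 27  001011101→0 (1)
 28  010111011→0 (1)
 29  101110111→1 (0)
 30  011101110→0 (0)
 31  111011100→1 (0)
 32  110111000→1 (0)
 33  101110000→1 (0)
 34  011100000→0 (0)
 35  111000000→1 (1)
 36  110000001→1 (1)
 37  100000011→1 (1)
 38  000000111→0 (0)
 39  000001110→0 (0)
 40  000011100→0 (1)
 41  000111001→0 (1)
 42  001110011→0 (1)
 43  011100111→0 (0)
 44  111001110→1 (1)
 45  110011101→1 (0)
 46  100111010→1 (0)
 47  001110100→0 (1)
 48  011101001→0 (0)
 49  111010010→1 (0)
 50  110100100→1 (1)

010101010000001010010101111001011101110000001110011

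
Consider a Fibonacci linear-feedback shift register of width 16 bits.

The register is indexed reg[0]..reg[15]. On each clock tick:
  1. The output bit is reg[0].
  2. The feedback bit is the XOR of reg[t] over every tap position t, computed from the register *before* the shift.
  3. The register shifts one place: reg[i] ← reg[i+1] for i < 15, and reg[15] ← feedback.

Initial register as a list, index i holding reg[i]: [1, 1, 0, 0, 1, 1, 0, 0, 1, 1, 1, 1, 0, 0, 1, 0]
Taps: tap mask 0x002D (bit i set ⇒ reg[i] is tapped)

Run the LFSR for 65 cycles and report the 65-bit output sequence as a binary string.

11001100111100100000011011101010111101110100100001111001001001010

tick  register→output (feedback)
  0  1100110011110010→1 (0)
  1  1001100111100100→1 (0)
  2  0011001111001000→0 (0)
  3  0110011110010000→0 (0)
  4  1100111100100000→1 (0)
  5  1001111001000000→1 (1)
  6  0011110010000001→0 (1)
  7  0111100100000011→0 (0)
  8  1111001000000110→1 (1)
  9  1110010000001101→1 (1)
 10  1100100000011011→1 (1)
 11  1001000000110111→1 (0)
 12  0010000001101110→0 (1)
 13  0100000011011101→0 (0)
 14  1000000110111010→1 (1)
 15  0000001101110101→0 (0)
 16  0000011011101010→0 (1)
 17  0000110111010101→0 (1)
 18  0001101110101011→0 (1)
 19  0011011101010111→0 (1)
 20  0110111010101111→0 (0)
 21  1101110101011110→1 (1)
 22  1011101010111101→1 (1)
 23  0111010101111011→0 (1)
 24  1110101011110111→1 (0)
 25  1101010111101110→1 (1)
 26  1010101111011101→1 (0)
 27  0101011110111010→0 (0)
 28  1010111101110100→1 (1)
 29  0101111011101001→0 (0)
 30  1011110111010010→1 (0)
 31  0111101110100100→0 (0)
 32  1111011101001000→1 (0)
 33  1110111010010000→1 (1)
 34  1101110100100001→1 (1)
 35  1011101001000011→1 (1)
 36  0111010010000111→0 (1)
 37  1110100100001111→1 (0)
 38  1101001000011110→1 (0)
 39  1010010000111100→1 (1)
 40  0100100001111001→0 (0)
 41  1001000011110010→1 (0)
 42  0010000111100100→0 (1)
 43  0100001111001001→0 (0)
 44  1000011110010010→1 (0)
 45  0000111100100100→0 (1)
 46  0001111001001001→0 (0)
 47  0011110010010010→0 (1)
 48  0111100100100101→0 (0)
 49  1111001001001010→1 (1)
 50  1110010010010101→1 (1)
 51  1100100100101011→1 (1)
 52  1001001001010111→1 (0)
 53  0010010010101110→0 (0)
 54  0100100101011100→0 (0)
 55  1001001010111000→1 (0)
 56  0010010101110000→0 (0)
 57  0100101011100000→0 (0)
 58  1001010111000000→1 (1)
 59  0010101110000001→0 (1)
 60  0101011100000011→0 (0)
 61  1010111000000110→1 (1)
 62  0101110000001101→0 (0)
 63  1011100000011010→1 (1)
 64  0111000000110101→0 (0)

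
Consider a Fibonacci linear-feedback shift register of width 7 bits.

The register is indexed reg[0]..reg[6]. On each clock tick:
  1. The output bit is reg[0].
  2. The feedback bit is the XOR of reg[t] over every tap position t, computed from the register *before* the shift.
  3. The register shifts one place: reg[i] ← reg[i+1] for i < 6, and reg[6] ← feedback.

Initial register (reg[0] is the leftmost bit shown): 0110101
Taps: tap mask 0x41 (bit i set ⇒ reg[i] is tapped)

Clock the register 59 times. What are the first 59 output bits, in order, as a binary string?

tick  register→output (feedback)
  0  0110101→0 (1)
  1  1101011→1 (0)
  2  1010110→1 (1)
  3  0101101→0 (1)
  4  1011011→1 (0)
  5  0110110→0 (0)
  6  1101100→1 (1)
  7  1011001→1 (0)
  8  0110010→0 (0)
  9  1100100→1 (1)
 10  1001001→1 (0)
 11  0010010→0 (0)
 12  0100100→0 (0)
 13  1001000→1 (1)
 14  0010001→0 (1)
 15  0100011→0 (1)
 16  1000111→1 (0)
 17  0001110→0 (0)
 18  0011100→0 (0)
 19  0111000→0 (0)
 20  1110000→1 (1)
 21  1100001→1 (0)
 22  1000010→1 (1)
 23  0000101→0 (1)
 24  0001011→0 (1)
 25  0010111→0 (1)
 26  0101111→0 (1)
 27  1011111→1 (0)
 28  0111110→0 (0)
 29  1111100→1 (1)
 30  1111001→1 (0)
 31  1110010→1 (1)
 32  1100101→1 (0)
 33  1001010→1 (1)
 34  0010101→0 (1)
 35  0101011→0 (1)
 36  1010111→1 (0)
 37  0101110→0 (0)
 38  1011100→1 (1)
 39  0111001→0 (1)
 40  1110011→1 (0)
 41  1100110→1 (1)
 42  1001101→1 (0)
 43  0011010→0 (0)
 44  0110100→0 (0)
 45  1101000→1 (1)
 46  1010001→1 (0)
 47  0100010→0 (0)
 48  1000100→1 (1)
 49  0001001→0 (1)
 50  0010011→0 (1)
 51  0100111→0 (1)
 52  1001111→1 (0)
 53  0011110→0 (0)
 54  0111100→0 (0)
 55  1111000→1 (1)
 56  1110001→1 (0)
 57  1100010→1 (1)
 58  1000101→1 (0)

01101011011001001000111000010111110010101110011010001001111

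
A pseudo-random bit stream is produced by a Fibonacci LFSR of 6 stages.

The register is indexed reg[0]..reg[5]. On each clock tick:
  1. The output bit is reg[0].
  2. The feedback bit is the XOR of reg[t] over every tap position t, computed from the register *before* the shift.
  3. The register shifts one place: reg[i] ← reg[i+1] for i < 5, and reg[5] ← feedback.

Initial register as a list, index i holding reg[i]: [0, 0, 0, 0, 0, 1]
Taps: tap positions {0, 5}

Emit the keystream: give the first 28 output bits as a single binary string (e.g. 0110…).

tick  register→output (feedback)
  0  000001→0 (1)
  1  000011→0 (1)
  2  000111→0 (1)
  3  001111→0 (1)
  4  011111→0 (1)
  5  111111→1 (0)
  6  111110→1 (1)
  7  111101→1 (0)
  8  111010→1 (1)
  9  110101→1 (0)
 10  101010→1 (1)
 11  010101→0 (1)
 12  101011→1 (0)
 13  010110→0 (0)
 14  101100→1 (1)
 15  011001→0 (1)
 16  110011→1 (0)
 17  100110→1 (1)
 18  001101→0 (1)
 19  011011→0 (1)
 20  110111→1 (0)
 21  101110→1 (1)
 22  011101→0 (1)
 23  111011→1 (0)
 24  110110→1 (1)
 25  101101→1 (0)
 26  011010→0 (0)
 27  110100→1 (1)

0000011111101010110011011101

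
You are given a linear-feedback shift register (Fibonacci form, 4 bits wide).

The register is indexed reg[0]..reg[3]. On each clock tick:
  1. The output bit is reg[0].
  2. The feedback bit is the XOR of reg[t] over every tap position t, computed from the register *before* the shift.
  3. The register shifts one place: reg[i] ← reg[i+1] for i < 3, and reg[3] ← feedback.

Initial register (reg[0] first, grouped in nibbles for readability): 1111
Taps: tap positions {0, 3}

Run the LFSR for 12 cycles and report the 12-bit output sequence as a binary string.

tick  register→output (feedback)
  0  1111→1 (0)
  1  1110→1 (1)
  2  1101→1 (0)
  3  1010→1 (1)
  4  0101→0 (1)
  5  1011→1 (0)
  6  0110→0 (0)
  7  1100→1 (1)
  8  1001→1 (0)
  9  0010→0 (0)
 10  0100→0 (0)
 11  1000→1 (1)

111101011001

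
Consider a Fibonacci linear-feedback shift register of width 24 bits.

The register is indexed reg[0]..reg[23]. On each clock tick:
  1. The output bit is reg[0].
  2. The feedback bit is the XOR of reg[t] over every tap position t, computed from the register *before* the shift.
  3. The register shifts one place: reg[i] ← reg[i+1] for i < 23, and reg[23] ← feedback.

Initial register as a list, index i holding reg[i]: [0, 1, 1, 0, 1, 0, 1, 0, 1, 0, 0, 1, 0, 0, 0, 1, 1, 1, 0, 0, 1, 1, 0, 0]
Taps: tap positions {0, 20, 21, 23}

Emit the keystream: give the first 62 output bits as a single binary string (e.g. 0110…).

01101010100100011100110000110101101010111111011011111001111100

step | reg (before) | out | fb
   0 | 011010101001000111001100 | 0 | 0
   1 | 110101010010001110011000 | 1 | 0
   2 | 101010100100011100110000 | 1 | 1
   3 | 010101001000111001100001 | 0 | 1
   4 | 101010010001110011000011 | 1 | 0
   5 | 010100100011100110000110 | 0 | 1
   6 | 101001000111001100001101 | 1 | 0
   7 | 010010001110011000011010 | 0 | 1
   8 | 100100011100110000110101 | 1 | 1
   9 | 001000111001100001101011 | 0 | 0
  10 | 010001110011000011010110 | 0 | 1
  11 | 100011100110000110101101 | 1 | 0
  12 | 000111001100001101011010 | 0 | 1
  13 | 001110011000011010110101 | 0 | 0
  14 | 011100110000110101101010 | 0 | 1
  15 | 111001100001101011010101 | 1 | 1
  16 | 110011000011010110101011 | 1 | 1
  17 | 100110000110101101010111 | 1 | 1
  18 | 001100001101011010101111 | 0 | 1
  19 | 011000011010110101011111 | 0 | 1
  20 | 110000110101101010111111 | 1 | 0
  21 | 100001101011010101111110 | 1 | 1
  22 | 000011010110101011111101 | 0 | 1
  23 | 000110101101010111111011 | 0 | 0
  24 | 001101011010101111110110 | 0 | 1
  25 | 011010110101011111101101 | 0 | 1
  26 | 110101101010111111011011 | 1 | 1
  27 | 101011010101111110110111 | 1 | 1
  28 | 010110101011111101101111 | 0 | 1
  29 | 101101010111111011011111 | 1 | 0
  30 | 011010101111110110111110 | 0 | 0
  31 | 110101011111101101111100 | 1 | 1
  32 | 101010111111011011111001 | 1 | 1
  33 | 010101111110110111110011 | 0 | 1
  34 | 101011111101101111100111 | 1 | 1
  35 | 010111111011011111001111 | 0 | 1
  36 | 101111110110111110011111 | 1 | 0
  37 | 011111101101111100111110 | 0 | 0
  38 | 111111011011111001111100 | 1 | 1
  39 | 111110110111110011111001 | 1 | 1
  40 | 111101101111100111110011 | 1 | 0
  41 | 111011011111001111100110 | 1 | 0
  42 | 110110111110011111001100 | 1 | 1
  43 | 101101111100111110011001 | 1 | 1
  44 | 011011111001111100110011 | 0 | 1
  45 | 110111110011111001100111 | 1 | 1
  46 | 101111100111110011001111 | 1 | 0
  47 | 011111001111100110011110 | 0 | 0
  48 | 111110011111001100111100 | 1 | 1
  49 | 111100111110011001111001 | 1 | 1
  50 | 111001111100110011110011 | 1 | 0
  51 | 110011111001100111100110 | 1 | 0
  52 | 100111110011001111001100 | 1 | 1
  53 | 001111100110011110011001 | 0 | 0
  54 | 011111001100111100110010 | 0 | 0
  55 | 111110011001111001100100 | 1 | 0
  56 | 111100110011110011001000 | 1 | 0
  57 | 111001100111100110010000 | 1 | 1
  58 | 110011001111001100100001 | 1 | 0
  59 | 100110011110011001000010 | 1 | 1
  60 | 001100111100110010000101 | 0 | 0
  61 | 011001111001100100001010 | 0 | 1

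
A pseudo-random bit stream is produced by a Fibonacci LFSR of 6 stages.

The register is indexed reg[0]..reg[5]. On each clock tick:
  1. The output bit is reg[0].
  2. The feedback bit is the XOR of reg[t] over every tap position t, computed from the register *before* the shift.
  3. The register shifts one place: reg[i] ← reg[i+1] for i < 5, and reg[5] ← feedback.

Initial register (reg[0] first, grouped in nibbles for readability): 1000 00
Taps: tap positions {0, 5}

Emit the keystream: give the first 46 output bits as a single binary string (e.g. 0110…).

1000001111110101011001101110110100100111000101

k : reg_k → out_k, fb_k
0: 100000 → 1, fb=1
1: 000001 → 0, fb=1
2: 000011 → 0, fb=1
3: 000111 → 0, fb=1
4: 001111 → 0, fb=1
5: 011111 → 0, fb=1
6: 111111 → 1, fb=0
7: 111110 → 1, fb=1
8: 111101 → 1, fb=0
9: 111010 → 1, fb=1
10: 110101 → 1, fb=0
11: 101010 → 1, fb=1
12: 010101 → 0, fb=1
13: 101011 → 1, fb=0
14: 010110 → 0, fb=0
15: 101100 → 1, fb=1
16: 011001 → 0, fb=1
17: 110011 → 1, fb=0
18: 100110 → 1, fb=1
19: 001101 → 0, fb=1
20: 011011 → 0, fb=1
21: 110111 → 1, fb=0
22: 101110 → 1, fb=1
23: 011101 → 0, fb=1
24: 111011 → 1, fb=0
25: 110110 → 1, fb=1
26: 101101 → 1, fb=0
27: 011010 → 0, fb=0
28: 110100 → 1, fb=1
29: 101001 → 1, fb=0
30: 010010 → 0, fb=0
31: 100100 → 1, fb=1
32: 001001 → 0, fb=1
33: 010011 → 0, fb=1
34: 100111 → 1, fb=0
35: 001110 → 0, fb=0
36: 011100 → 0, fb=0
37: 111000 → 1, fb=1
38: 110001 → 1, fb=0
39: 100010 → 1, fb=1
40: 000101 → 0, fb=1
41: 001011 → 0, fb=1
42: 010111 → 0, fb=1
43: 101111 → 1, fb=0
44: 011110 → 0, fb=0
45: 111100 → 1, fb=1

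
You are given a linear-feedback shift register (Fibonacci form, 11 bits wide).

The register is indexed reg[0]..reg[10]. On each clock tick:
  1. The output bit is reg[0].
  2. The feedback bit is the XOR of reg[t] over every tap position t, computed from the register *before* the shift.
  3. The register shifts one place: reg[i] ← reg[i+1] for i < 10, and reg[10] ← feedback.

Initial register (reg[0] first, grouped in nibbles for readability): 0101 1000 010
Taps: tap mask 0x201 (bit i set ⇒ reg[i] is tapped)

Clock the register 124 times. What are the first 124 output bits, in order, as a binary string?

step | reg (before) | out | fb
   0 | 01011000010 | 0 | 1
   1 | 10110000101 | 1 | 1
   2 | 01100001011 | 0 | 1
   3 | 11000010111 | 1 | 0
   4 | 10000101110 | 1 | 0
   5 | 00001011100 | 0 | 0
   6 | 00010111000 | 0 | 0
   7 | 00101110000 | 0 | 0
   8 | 01011100000 | 0 | 0
   9 | 10111000000 | 1 | 1
  10 | 01110000001 | 0 | 0
  11 | 11100000010 | 1 | 0
  12 | 11000000100 | 1 | 1
  13 | 10000001001 | 1 | 1
  14 | 00000010011 | 0 | 1
  15 | 00000100111 | 0 | 1
  16 | 00001001111 | 0 | 1
  17 | 00010011111 | 0 | 1
  18 | 00100111111 | 0 | 1
  19 | 01001111111 | 0 | 1
  20 | 10011111111 | 1 | 0
  21 | 00111111110 | 0 | 1
  22 | 01111111101 | 0 | 0
  23 | 11111111010 | 1 | 0
  24 | 11111110100 | 1 | 1
  25 | 11111101001 | 1 | 1
  26 | 11111010011 | 1 | 0
  27 | 11110100110 | 1 | 0
  28 | 11101001100 | 1 | 1
  29 | 11010011001 | 1 | 1
  30 | 10100110011 | 1 | 0
  31 | 01001100110 | 0 | 1
  32 | 10011001101 | 1 | 1
  33 | 00110011011 | 0 | 1
  34 | 01100110111 | 0 | 1
  35 | 11001101111 | 1 | 0
  36 | 10011011110 | 1 | 0
  37 | 00110111100 | 0 | 0
  38 | 01101111000 | 0 | 0
  39 | 11011110000 | 1 | 1
  40 | 10111100001 | 1 | 1
  41 | 01111000011 | 0 | 1
  42 | 11110000111 | 1 | 0
  43 | 11100001110 | 1 | 0
  44 | 11000011100 | 1 | 1
  45 | 10000111001 | 1 | 1
  46 | 00001110011 | 0 | 1
  47 | 00011100111 | 0 | 1
  48 | 00111001111 | 0 | 1
  49 | 01110011111 | 0 | 1
  50 | 11100111111 | 1 | 0
  51 | 11001111110 | 1 | 0
  52 | 10011111100 | 1 | 1
  53 | 00111111001 | 0 | 0
  54 | 01111110010 | 0 | 1
  55 | 11111100101 | 1 | 1
  56 | 11111001011 | 1 | 0
  57 | 11110010110 | 1 | 0
  58 | 11100101100 | 1 | 1
  59 | 11001011001 | 1 | 1
  60 | 10010110011 | 1 | 0
  61 | 00101100110 | 0 | 1
  62 | 01011001101 | 0 | 0
  63 | 10110011010 | 1 | 0
  64 | 01100110100 | 0 | 0
  65 | 11001101000 | 1 | 1
  66 | 10011010001 | 1 | 1
  67 | 00110100011 | 0 | 1
  68 | 01101000111 | 0 | 1
  69 | 11010001111 | 1 | 0
  70 | 10100011110 | 1 | 0
  71 | 01000111100 | 0 | 0
  72 | 10001111000 | 1 | 1
  73 | 00011110001 | 0 | 0
  74 | 00111100010 | 0 | 1
  75 | 01111000101 | 0 | 0
  76 | 11110001010 | 1 | 0
  77 | 11100010100 | 1 | 1
  78 | 11000101001 | 1 | 1
  79 | 10001010011 | 1 | 0
  80 | 00010100110 | 0 | 1
  81 | 00101001101 | 0 | 0
  82 | 01010011010 | 0 | 1
  83 | 10100110101 | 1 | 1
  84 | 01001101011 | 0 | 1
  85 | 10011010111 | 1 | 0
  86 | 00110101110 | 0 | 1
  87 | 01101011101 | 0 | 0
  88 | 11010111010 | 1 | 0
  89 | 10101110100 | 1 | 1
  90 | 01011101001 | 0 | 0
  91 | 10111010010 | 1 | 0
  92 | 01110100100 | 0 | 0
  93 | 11101001000 | 1 | 1
  94 | 11010010001 | 1 | 1
  95 | 10100100011 | 1 | 0
  96 | 01001000110 | 0 | 1
  97 | 10010001101 | 1 | 1
  98 | 00100011011 | 0 | 1
  99 | 01000110111 | 0 | 1
 100 | 10001101111 | 1 | 0
 101 | 00011011110 | 0 | 1
 102 | 00110111101 | 0 | 0
 103 | 01101111010 | 0 | 1
 104 | 11011110101 | 1 | 1
 105 | 10111101011 | 1 | 0
 106 | 01111010110 | 0 | 1
 107 | 11110101101 | 1 | 1
 108 | 11101011011 | 1 | 0
 109 | 11010110110 | 1 | 0
 110 | 10101101100 | 1 | 1
 111 | 01011011001 | 0 | 0
 112 | 10110110010 | 1 | 0
 113 | 01101100100 | 0 | 0
 114 | 11011001000 | 1 | 1
 115 | 10110010001 | 1 | 1
 116 | 01100100011 | 0 | 1
 117 | 11001000111 | 1 | 0
 118 | 10010001110 | 1 | 0
 119 | 00100011100 | 0 | 0
 120 | 01000111000 | 0 | 0
 121 | 10001110000 | 1 | 1
 122 | 00011100001 | 0 | 0
 123 | 00111000010 | 0 | 1

0101100001011100000010011111111010011001101111000011100111111001011001101000111100010100110101110100100011011110101101100100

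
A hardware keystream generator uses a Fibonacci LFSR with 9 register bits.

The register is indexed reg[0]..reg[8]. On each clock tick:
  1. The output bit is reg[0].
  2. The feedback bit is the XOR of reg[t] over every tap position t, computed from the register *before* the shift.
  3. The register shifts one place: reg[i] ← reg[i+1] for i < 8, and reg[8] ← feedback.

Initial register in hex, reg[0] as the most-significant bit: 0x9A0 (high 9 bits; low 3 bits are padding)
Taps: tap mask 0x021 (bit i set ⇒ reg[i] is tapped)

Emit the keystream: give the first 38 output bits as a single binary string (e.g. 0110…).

10011010011010111000110100010111111101

k : reg_k → out_k, fb_k
0: 100110100 → 1, fb=1
1: 001101001 → 0, fb=1
2: 011010011 → 0, fb=0
3: 110100110 → 1, fb=1
4: 101001101 → 1, fb=0
5: 010011010 → 0, fb=1
6: 100110101 → 1, fb=1
7: 001101011 → 0, fb=1
8: 011010111 → 0, fb=0
9: 110101110 → 1, fb=0
10: 101011100 → 1, fb=0
11: 010111000 → 0, fb=1
12: 101110001 → 1, fb=1
13: 011100011 → 0, fb=0
14: 111000110 → 1, fb=1
15: 110001101 → 1, fb=0
16: 100011010 → 1, fb=0
17: 000110100 → 0, fb=0
18: 001101000 → 0, fb=1
19: 011010001 → 0, fb=0
20: 110100010 → 1, fb=1
21: 101000101 → 1, fb=1
22: 010001011 → 0, fb=1
23: 100010111 → 1, fb=1
24: 000101111 → 0, fb=1
25: 001011111 → 0, fb=1
26: 010111111 → 0, fb=1
27: 101111111 → 1, fb=0
28: 011111110 → 0, fb=1
29: 111111101 → 1, fb=0
30: 111111010 → 1, fb=0
31: 111110100 → 1, fb=1
32: 111101001 → 1, fb=0
33: 111010010 → 1, fb=1
34: 110100101 → 1, fb=1
35: 101001011 → 1, fb=0
36: 010010110 → 0, fb=0
37: 100101100 → 1, fb=0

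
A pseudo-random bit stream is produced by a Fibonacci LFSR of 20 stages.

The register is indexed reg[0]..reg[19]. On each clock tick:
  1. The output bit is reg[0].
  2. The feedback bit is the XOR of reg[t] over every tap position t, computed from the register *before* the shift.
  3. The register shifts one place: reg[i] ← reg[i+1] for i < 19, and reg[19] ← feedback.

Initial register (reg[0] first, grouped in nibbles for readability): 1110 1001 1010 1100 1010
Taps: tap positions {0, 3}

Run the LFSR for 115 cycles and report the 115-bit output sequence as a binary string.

1110100110101100101010100100110010011111100000101000011000111001011010110111111100100011000010000110001110110100101

k : reg_k → out_k, fb_k
0: 11101001101011001010 → 1, fb=1
1: 11010011010110010101 → 1, fb=0
2: 10100110101100101010 → 1, fb=1
3: 01001101011001010101 → 0, fb=0
4: 10011010110010101010 → 1, fb=0
5: 00110101100101010100 → 0, fb=1
6: 01101011001010101001 → 0, fb=0
7: 11010110010101010010 → 1, fb=0
8: 10101100101010100100 → 1, fb=1
9: 01011001010101001001 → 0, fb=1
10: 10110010101010010011 → 1, fb=0
11: 01100101010100100110 → 0, fb=0
12: 11001010101001001100 → 1, fb=1
13: 10010101010010011001 → 1, fb=0
14: 00101010100100110010 → 0, fb=0
15: 01010101001001100100 → 0, fb=1
16: 10101010010011001001 → 1, fb=1
17: 01010100100110010011 → 0, fb=1
18: 10101001001100100111 → 1, fb=1
19: 01010010011001001111 → 0, fb=1
20: 10100100110010011111 → 1, fb=1
21: 01001001100100111111 → 0, fb=0
22: 10010011001001111110 → 1, fb=0
23: 00100110010011111100 → 0, fb=0
24: 01001100100111111000 → 0, fb=0
25: 10011001001111110000 → 1, fb=0
26: 00110010011111100000 → 0, fb=1
27: 01100100111111000001 → 0, fb=0
28: 11001001111110000010 → 1, fb=1
29: 10010011111100000101 → 1, fb=0
30: 00100111111000001010 → 0, fb=0
31: 01001111110000010100 → 0, fb=0
32: 10011111100000101000 → 1, fb=0
33: 00111111000001010000 → 0, fb=1
34: 01111110000010100001 → 0, fb=1
35: 11111100000101000011 → 1, fb=0
36: 11111000001010000110 → 1, fb=0
37: 11110000010100001100 → 1, fb=0
38: 11100000101000011000 → 1, fb=1
39: 11000001010000110001 → 1, fb=1
40: 10000010100001100011 → 1, fb=1
41: 00000101000011000111 → 0, fb=0
42: 00001010000110001110 → 0, fb=0
43: 00010100001100011100 → 0, fb=1
44: 00101000011000111001 → 0, fb=0
45: 01010000110001110010 → 0, fb=1
46: 10100001100011100101 → 1, fb=1
47: 01000011000111001011 → 0, fb=0
48: 10000110001110010110 → 1, fb=1
49: 00001100011100101101 → 0, fb=0
50: 00011000111001011010 → 0, fb=1
51: 00110001110010110101 → 0, fb=1
52: 01100011100101101011 → 0, fb=0
53: 11000111001011010110 → 1, fb=1
54: 10001110010110101101 → 1, fb=1
55: 00011100101101011011 → 0, fb=1
56: 00111001011010110111 → 0, fb=1
57: 01110010110101101111 → 0, fb=1
58: 11100101101011011111 → 1, fb=1
59: 11001011010110111111 → 1, fb=1
60: 10010110101101111111 → 1, fb=0
61: 00101101011011111110 → 0, fb=0
62: 01011010110111111100 → 0, fb=1
63: 10110101101111111001 → 1, fb=0
64: 01101011011111110010 → 0, fb=0
65: 11010110111111100100 → 1, fb=0
66: 10101101111111001000 → 1, fb=1
67: 01011011111110010001 → 0, fb=1
68: 10110111111100100011 → 1, fb=0
69: 01101111111001000110 → 0, fb=0
70: 11011111110010001100 → 1, fb=0
71: 10111111100100011000 → 1, fb=0
72: 01111111001000110000 → 0, fb=1
73: 11111110010001100001 → 1, fb=0
74: 11111100100011000010 → 1, fb=0
75: 11111001000110000100 → 1, fb=0
76: 11110010001100001000 → 1, fb=0
77: 11100100011000010000 → 1, fb=1
78: 11001000110000100001 → 1, fb=1
79: 10010001100001000011 → 1, fb=0
80: 00100011000010000110 → 0, fb=0
81: 01000110000100001100 → 0, fb=0
82: 10001100001000011000 → 1, fb=1
83: 00011000010000110001 → 0, fb=1
84: 00110000100001100011 → 0, fb=1
85: 01100001000011000111 → 0, fb=0
86: 11000010000110001110 → 1, fb=1
87: 10000100001100011101 → 1, fb=1
88: 00001000011000111011 → 0, fb=0
89: 00010000110001110110 → 0, fb=1
90: 00100001100011101101 → 0, fb=0
91: 01000011000111011010 → 0, fb=0
92: 10000110001110110100 → 1, fb=1
93: 00001100011101101001 → 0, fb=0
94: 00011000111011010010 → 0, fb=1
95: 00110001110110100101 → 0, fb=1
96: 01100011101101001011 → 0, fb=0
97: 11000111011010010110 → 1, fb=1
98: 10001110110100101101 → 1, fb=1
99: 00011101101001011011 → 0, fb=1
100: 00111011010010110111 → 0, fb=1
101: 01110110100101101111 → 0, fb=1
102: 11101101001011011111 → 1, fb=1
103: 11011010010110111111 → 1, fb=0
104: 10110100101101111110 → 1, fb=0
105: 01101001011011111100 → 0, fb=0
106: 11010010110111111000 → 1, fb=0
107: 10100101101111110000 → 1, fb=1
108: 01001011011111100001 → 0, fb=0
109: 10010110111111000010 → 1, fb=0
110: 00101101111110000100 → 0, fb=0
111: 01011011111100001000 → 0, fb=1
112: 10110111111000010001 → 1, fb=0
113: 01101111110000100010 → 0, fb=0
114: 11011111100001000100 → 1, fb=0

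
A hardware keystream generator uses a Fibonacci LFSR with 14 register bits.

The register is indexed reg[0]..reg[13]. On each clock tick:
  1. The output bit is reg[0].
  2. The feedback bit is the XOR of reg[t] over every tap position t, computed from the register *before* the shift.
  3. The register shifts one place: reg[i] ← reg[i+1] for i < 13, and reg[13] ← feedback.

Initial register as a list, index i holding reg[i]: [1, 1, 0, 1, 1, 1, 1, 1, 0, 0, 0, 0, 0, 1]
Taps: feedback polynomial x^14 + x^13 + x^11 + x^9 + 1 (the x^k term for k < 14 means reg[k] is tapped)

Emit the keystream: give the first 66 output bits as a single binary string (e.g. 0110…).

tick  register→output (feedback)
  0  11011111000001→1 (0)
  1  10111110000010→1 (1)
  2  01111100000101→0 (0)
  3  11111000001010→1 (1)
  4  11110000010101→1 (0)
  5  11100000101010→1 (1)
  6  11000001010101→1 (0)
  7  10000010101010→1 (1)
  8  00000101010101→0 (1)
  9  00001010101011→0 (1)
 10  00010101010111→0 (1)
 11  00101010101111→0 (0)
 12  01010101011110→0 (0)
 13  10101010111100→1 (1)
 14  01010101111001→0 (0)
 15  10101011110010→1 (0)
 16  01010111100100→0 (1)
 17  10101111001001→1 (0)
 18  01011110010010→0 (1)
 19  10111100100101→1 (1)
 20  01111001001011→0 (1)
 21  11110010010111→1 (0)
 22  11100100101110→1 (0)
 23  11001001011100→1 (1)
 24  10010010111001→1 (1)
 25  00100101110011→0 (0)
 26  01001011100110→0 (1)
 27  10010111001101→1 (1)
 28  00101110011011→0 (0)
 29  01011100110110→0 (0)
 30  10111001101100→1 (0)
 31  01110011011000→0 (1)
 32  11100110110001→1 (1)
 33  11001101100011→1 (0)
 34  10011011000110→1 (0)
 35  00110110001100→0 (1)
 36  01101100011001→0 (0)
 37  11011000110010→1 (0)
 38  10110001100100→1 (0)
 39  01100011001000→0 (0)
 40  11000110010000→1 (0)
 41  10001100100000→1 (1)
 42  00011001000001→0 (1)
 43  00110010000011→0 (1)
 44  01100100000111→0 (0)
 45  11001000001110→1 (0)
 46  10010000011100→1 (1)
 47  00100000111001→0 (0)
 48  01000001110010→0 (1)
 49  10000011100101→1 (1)
 50  00000111001011→0 (1)
 51  00001110010111→0 (1)
 52  00011100101111→0 (0)
 53  00111001011110→0 (0)
 54  01110010111100→0 (0)
 55  11100101111000→1 (0)
 56  11001011110000→1 (0)
 57  10010111100000→1 (1)
 58  00101111000001→0 (1)
 59  01011110000011→0 (1)
 60  10111100000111→1 (1)
 61  01111000001111→0 (0)
 62  11110000011110→1 (1)
 63  11100000111101→1 (0)
 64  11000001111010→1 (0)
 65  10000011110100→1 (1)

110111110000010101010111100100101110011011000110010000011100101111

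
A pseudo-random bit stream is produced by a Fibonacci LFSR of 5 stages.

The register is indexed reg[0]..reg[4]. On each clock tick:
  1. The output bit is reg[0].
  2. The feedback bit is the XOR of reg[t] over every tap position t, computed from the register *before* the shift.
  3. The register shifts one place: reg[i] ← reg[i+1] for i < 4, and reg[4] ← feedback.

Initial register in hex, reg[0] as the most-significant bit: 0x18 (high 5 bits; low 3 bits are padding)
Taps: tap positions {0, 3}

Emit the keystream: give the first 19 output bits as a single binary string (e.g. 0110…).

k : reg_k → out_k, fb_k
0: 00011 → 0, fb=1
1: 00111 → 0, fb=1
2: 01111 → 0, fb=1
3: 11111 → 1, fb=0
4: 11110 → 1, fb=0
5: 11100 → 1, fb=1
6: 11001 → 1, fb=1
7: 10011 → 1, fb=0
8: 00110 → 0, fb=1
9: 01101 → 0, fb=0
10: 11010 → 1, fb=0
11: 10100 → 1, fb=1
12: 01001 → 0, fb=0
13: 10010 → 1, fb=0
14: 00100 → 0, fb=0
15: 01000 → 0, fb=0
16: 10000 → 1, fb=1
17: 00001 → 0, fb=0
18: 00010 → 0, fb=1

0001111100110100100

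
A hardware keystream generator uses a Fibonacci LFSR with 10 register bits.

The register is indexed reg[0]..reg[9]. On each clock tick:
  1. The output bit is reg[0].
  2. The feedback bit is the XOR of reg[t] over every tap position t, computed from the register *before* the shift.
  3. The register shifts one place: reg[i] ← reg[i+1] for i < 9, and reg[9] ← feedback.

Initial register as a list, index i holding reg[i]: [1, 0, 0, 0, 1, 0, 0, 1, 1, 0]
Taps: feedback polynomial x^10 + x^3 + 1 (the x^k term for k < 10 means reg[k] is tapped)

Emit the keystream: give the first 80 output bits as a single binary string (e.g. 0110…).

step | reg (before) | out | fb
   0 | 1000100110 | 1 | 1
   1 | 0001001101 | 0 | 1
   2 | 0010011011 | 0 | 0
   3 | 0100110110 | 0 | 0
   4 | 1001101100 | 1 | 0
   5 | 0011011000 | 0 | 1
   6 | 0110110001 | 0 | 0
   7 | 1101100010 | 1 | 0
   8 | 1011000100 | 1 | 0
   9 | 0110001000 | 0 | 0
  10 | 1100010000 | 1 | 1
  11 | 1000100001 | 1 | 1
  12 | 0001000011 | 0 | 1
  13 | 0010000111 | 0 | 0
  14 | 0100001110 | 0 | 0
  15 | 1000011100 | 1 | 1
  16 | 0000111001 | 0 | 0
  17 | 0001110010 | 0 | 1
  18 | 0011100101 | 0 | 1
  19 | 0111001011 | 0 | 1
  20 | 1110010111 | 1 | 1
  21 | 1100101111 | 1 | 1
  22 | 1001011111 | 1 | 0
  23 | 0010111110 | 0 | 0
  24 | 0101111100 | 0 | 1
  25 | 1011111001 | 1 | 0
  26 | 0111110010 | 0 | 1
  27 | 1111100101 | 1 | 0
  28 | 1111001010 | 1 | 0
  29 | 1110010100 | 1 | 1
  30 | 1100101001 | 1 | 1
  31 | 1001010011 | 1 | 0
  32 | 0010100110 | 0 | 0
  33 | 0101001100 | 0 | 1
  34 | 1010011001 | 1 | 1
  35 | 0100110011 | 0 | 0
  36 | 1001100110 | 1 | 0
  37 | 0011001100 | 0 | 1
  38 | 0110011001 | 0 | 0
  39 | 1100110010 | 1 | 1
  40 | 1001100101 | 1 | 0
  41 | 0011001010 | 0 | 1
  42 | 0110010101 | 0 | 0
  43 | 1100101010 | 1 | 1
  44 | 1001010101 | 1 | 0
  45 | 0010101010 | 0 | 0
  46 | 0101010100 | 0 | 1
  47 | 1010101001 | 1 | 1
  48 | 0101010011 | 0 | 1
  49 | 1010100111 | 1 | 1
  50 | 0101001111 | 0 | 1
  51 | 1010011111 | 1 | 1
  52 | 0100111111 | 0 | 0
  53 | 1001111110 | 1 | 0
  54 | 0011111100 | 0 | 1
  55 | 0111111001 | 0 | 1
  56 | 1111110011 | 1 | 0
  57 | 1111100110 | 1 | 0
  58 | 1111001100 | 1 | 0
  59 | 1110011000 | 1 | 1
  60 | 1100110001 | 1 | 1
  61 | 1001100011 | 1 | 0
  62 | 0011000110 | 0 | 1
  63 | 0110001101 | 0 | 0
  64 | 1100011010 | 1 | 1
  65 | 1000110101 | 1 | 1
  66 | 0001101011 | 0 | 1
  67 | 0011010111 | 0 | 1
  68 | 0110101111 | 0 | 0
  69 | 1101011110 | 1 | 0
  70 | 1010111100 | 1 | 1
  71 | 0101111001 | 0 | 1
  72 | 1011110011 | 1 | 0
  73 | 0111100110 | 0 | 1
  74 | 1111001101 | 1 | 0
  75 | 1110011010 | 1 | 1
  76 | 1100110101 | 1 | 1
  77 | 1001101011 | 1 | 0
  78 | 0011010110 | 0 | 1
  79 | 0110101101 | 0 | 0

10001001101100010000111001011111001010011001100101010100111111001100011010111100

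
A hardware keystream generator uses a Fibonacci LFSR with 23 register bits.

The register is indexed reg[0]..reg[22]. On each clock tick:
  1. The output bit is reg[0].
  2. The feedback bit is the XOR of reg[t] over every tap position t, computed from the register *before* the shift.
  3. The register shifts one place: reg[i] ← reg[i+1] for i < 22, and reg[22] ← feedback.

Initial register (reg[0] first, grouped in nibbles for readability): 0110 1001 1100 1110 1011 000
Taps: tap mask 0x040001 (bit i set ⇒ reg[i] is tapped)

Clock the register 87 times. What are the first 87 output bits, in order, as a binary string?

k : reg_k → out_k, fb_k
0: 01101001110011101011000 → 0, fb=1
1: 11010011100111010110001 → 1, fb=0
2: 10100111001110101100010 → 1, fb=1
3: 01001110011101011000101 → 0, fb=0
4: 10011100111010110001010 → 1, fb=1
5: 00111001110101100010101 → 0, fb=1
6: 01110011101011000101011 → 0, fb=0
7: 11100111010110001010110 → 1, fb=0
8: 11001110101100010101100 → 1, fb=1
9: 10011101011000101011001 → 1, fb=0
10: 00111010110001010110010 → 0, fb=1
11: 01110101100010101100101 → 0, fb=0
12: 11101011000101011001010 → 1, fb=1
13: 11010110001010110010101 → 1, fb=0
14: 10101100010101100101010 → 1, fb=1
15: 01011000101011001010101 → 0, fb=1
16: 10110001010110010101011 → 1, fb=1
17: 01100010101100101010111 → 0, fb=1
18: 11000101011001010101111 → 1, fb=1
19: 10001010110010101011111 → 1, fb=0
20: 00010101100101010111110 → 0, fb=1
21: 00101011001010101111101 → 0, fb=1
22: 01010110010101011111011 → 0, fb=1
23: 10101100101010111110111 → 1, fb=0
24: 01011001010101111101110 → 0, fb=0
25: 10110010101011111011100 → 1, fb=0
26: 01100101010111110111000 → 0, fb=1
27: 11001010101111101110001 → 1, fb=0
28: 10010101011111011100010 → 1, fb=1
29: 00101010111110111000101 → 0, fb=0
30: 01010101111101110001010 → 0, fb=0
31: 10101011111011100010100 → 1, fb=0
32: 01010111110111000101000 → 0, fb=0
33: 10101111101110001010000 → 1, fb=0
34: 01011111011100010100000 → 0, fb=0
35: 10111110111000101000000 → 1, fb=1
36: 01111101110001010000001 → 0, fb=0
37: 11111011100010100000010 → 1, fb=1
38: 11110111000101000000101 → 1, fb=1
39: 11101110001010000001011 → 1, fb=1
40: 11011100010100000010111 → 1, fb=0
41: 10111000101000000101110 → 1, fb=1
42: 01110001010000001011101 → 0, fb=1
43: 11100010100000010111011 → 1, fb=0
44: 11000101000000101110110 → 1, fb=0
45: 10001010000001011101100 → 1, fb=1
46: 00010100000010111011001 → 0, fb=1
47: 00101000000101110110011 → 0, fb=1
48: 01010000001011101100111 → 0, fb=0
49: 10100000010111011001110 → 1, fb=1
50: 01000000101110110011101 → 0, fb=1
51: 10000001011101100111011 → 1, fb=0
52: 00000010111011001110110 → 0, fb=1
53: 00000101110110011101101 → 0, fb=0
54: 00001011101100111011010 → 0, fb=1
55: 00010111011001110110101 → 0, fb=1
56: 00101110110011101101011 → 0, fb=0
57: 01011101100111011010110 → 0, fb=1
58: 10111011001110110101101 → 1, fb=1
59: 01110110011101101011011 → 0, fb=1
60: 11101100111011010110111 → 1, fb=0
61: 11011001110110101101110 → 1, fb=1
62: 10110011101101011011101 → 1, fb=0
63: 01100111011010110111010 → 0, fb=1
64: 11001110110101101110101 → 1, fb=0
65: 10011101101011011101010 → 1, fb=1
66: 00111011010110111010101 → 0, fb=1
67: 01110110101101110101011 → 0, fb=0
68: 11101101011011101010110 → 1, fb=0
69: 11011010110111010101100 → 1, fb=1
70: 10110101101110101011001 → 1, fb=0
71: 01101011011101010110010 → 0, fb=1
72: 11010110111010101100101 → 1, fb=1
73: 10101101110101011001011 → 1, fb=1
74: 01011011101010110010111 → 0, fb=1
75: 10110111010101100101111 → 1, fb=1
76: 01101110101011001011111 → 0, fb=1
77: 11011101010110010111111 → 1, fb=0
78: 10111010101100101111110 → 1, fb=0
79: 01110101011001011111100 → 0, fb=1
80: 11101010110010111111001 → 1, fb=0
81: 11010101100101111110010 → 1, fb=0
82: 10101011001011111100100 → 1, fb=1
83: 01010110010111111001001 → 0, fb=0
84: 10101100101111110010010 → 1, fb=0
85: 01011001011111100100100 → 0, fb=0
86: 10110010111111001001000 → 1, fb=1

011010011100111010110001010110010101011111011100010100000010111011001110110101101110101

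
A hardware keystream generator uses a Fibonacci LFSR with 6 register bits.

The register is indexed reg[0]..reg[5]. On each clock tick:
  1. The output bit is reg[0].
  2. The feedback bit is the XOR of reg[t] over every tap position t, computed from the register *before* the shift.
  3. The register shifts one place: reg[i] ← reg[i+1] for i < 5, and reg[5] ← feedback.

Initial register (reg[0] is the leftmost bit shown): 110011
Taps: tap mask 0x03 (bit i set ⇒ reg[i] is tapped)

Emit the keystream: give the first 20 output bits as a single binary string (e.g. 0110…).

11001101010111111000

k : reg_k → out_k, fb_k
0: 110011 → 1, fb=0
1: 100110 → 1, fb=1
2: 001101 → 0, fb=0
3: 011010 → 0, fb=1
4: 110101 → 1, fb=0
5: 101010 → 1, fb=1
6: 010101 → 0, fb=1
7: 101011 → 1, fb=1
8: 010111 → 0, fb=1
9: 101111 → 1, fb=1
10: 011111 → 0, fb=1
11: 111111 → 1, fb=0
12: 111110 → 1, fb=0
13: 111100 → 1, fb=0
14: 111000 → 1, fb=0
15: 110000 → 1, fb=0
16: 100000 → 1, fb=1
17: 000001 → 0, fb=0
18: 000010 → 0, fb=0
19: 000100 → 0, fb=0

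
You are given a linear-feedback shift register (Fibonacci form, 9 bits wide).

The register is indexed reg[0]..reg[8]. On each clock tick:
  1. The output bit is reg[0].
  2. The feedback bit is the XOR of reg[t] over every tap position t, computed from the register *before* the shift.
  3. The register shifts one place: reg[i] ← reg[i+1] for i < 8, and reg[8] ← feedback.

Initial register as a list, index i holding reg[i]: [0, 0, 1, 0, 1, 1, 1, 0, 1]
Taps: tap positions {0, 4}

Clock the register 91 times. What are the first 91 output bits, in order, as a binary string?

step | reg (before) | out | fb
   0 | 001011101 | 0 | 1
   1 | 010111011 | 0 | 1
   2 | 101110111 | 1 | 0
   3 | 011101110 | 0 | 0
   4 | 111011100 | 1 | 0
   5 | 110111000 | 1 | 0
   6 | 101110000 | 1 | 0
   7 | 011100000 | 0 | 0
   8 | 111000000 | 1 | 1
   9 | 110000001 | 1 | 1
  10 | 100000011 | 1 | 1
  11 | 000000111 | 0 | 0
  12 | 000001110 | 0 | 0
  13 | 000011100 | 0 | 1
  14 | 000111001 | 0 | 1
  15 | 001110011 | 0 | 1
  16 | 011100111 | 0 | 0
  17 | 111001110 | 1 | 1
  18 | 110011101 | 1 | 0
  19 | 100111010 | 1 | 0
  20 | 001110100 | 0 | 1
  21 | 011101001 | 0 | 0
  22 | 111010010 | 1 | 0
  23 | 110100100 | 1 | 1
  24 | 101001001 | 1 | 1
  25 | 010010011 | 0 | 1
  26 | 100100111 | 1 | 1
  27 | 001001111 | 0 | 0
  28 | 010011110 | 0 | 1
  29 | 100111101 | 1 | 0
  30 | 001111010 | 0 | 1
  31 | 011110101 | 0 | 1
  32 | 111101011 | 1 | 1
  33 | 111010111 | 1 | 0
  34 | 110101110 | 1 | 1
  35 | 101011101 | 1 | 0
  36 | 010111010 | 0 | 1
  37 | 101110101 | 1 | 0
  38 | 011101010 | 0 | 0
  39 | 111010100 | 1 | 0
  40 | 110101000 | 1 | 1
  41 | 101010001 | 1 | 0
  42 | 010100010 | 0 | 0
  43 | 101000100 | 1 | 1
  44 | 010001001 | 0 | 0
  45 | 100010010 | 1 | 0
  46 | 000100100 | 0 | 0
  47 | 001001000 | 0 | 0
  48 | 010010000 | 0 | 1
  49 | 100100001 | 1 | 1
  50 | 001000011 | 0 | 0
  51 | 010000110 | 0 | 0
  52 | 100001100 | 1 | 1
  53 | 000011001 | 0 | 1
  54 | 000110011 | 0 | 1
  55 | 001100111 | 0 | 0
  56 | 011001110 | 0 | 0
  57 | 110011100 | 1 | 0
  58 | 100111000 | 1 | 0
  59 | 001110000 | 0 | 1
  60 | 011100001 | 0 | 0
  61 | 111000010 | 1 | 1
  62 | 110000101 | 1 | 1
  63 | 100001011 | 1 | 1
  64 | 000010111 | 0 | 1
  65 | 000101111 | 0 | 0
  66 | 001011110 | 0 | 1
  67 | 010111101 | 0 | 1
  68 | 101111011 | 1 | 0
  69 | 011110110 | 0 | 1
  70 | 111101101 | 1 | 1
  71 | 111011011 | 1 | 0
  72 | 110110110 | 1 | 0
  73 | 101101100 | 1 | 1
  74 | 011011001 | 0 | 1
  75 | 110110011 | 1 | 0
  76 | 101100110 | 1 | 1
  77 | 011001101 | 0 | 0
  78 | 110011010 | 1 | 0
  79 | 100110100 | 1 | 0
  80 | 001101000 | 0 | 0
  81 | 011010000 | 0 | 1
  82 | 110100001 | 1 | 1
  83 | 101000011 | 1 | 1
  84 | 010000111 | 0 | 0
  85 | 100001110 | 1 | 1
  86 | 000011101 | 0 | 1
  87 | 000111011 | 0 | 1
  88 | 001110111 | 0 | 1
  89 | 011101111 | 0 | 0
  90 | 111011110 | 1 | 0

0010111011100000011100111010010011110101110101000100100001100111000010111101101100110100001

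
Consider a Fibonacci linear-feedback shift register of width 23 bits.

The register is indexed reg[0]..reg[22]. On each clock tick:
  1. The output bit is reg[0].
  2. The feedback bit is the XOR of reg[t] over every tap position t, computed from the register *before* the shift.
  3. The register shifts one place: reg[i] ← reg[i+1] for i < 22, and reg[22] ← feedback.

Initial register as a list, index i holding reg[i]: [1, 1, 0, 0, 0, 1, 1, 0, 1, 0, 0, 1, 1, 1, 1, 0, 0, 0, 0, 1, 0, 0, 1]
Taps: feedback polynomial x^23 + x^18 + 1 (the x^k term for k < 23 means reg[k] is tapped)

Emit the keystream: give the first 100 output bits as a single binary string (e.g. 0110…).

1100011010011110000100110001010110010000101000110011001010110100111000010110111000011001000010101000

step | reg (before) | out | fb
   0 | 11000110100111100001001 | 1 | 1
   1 | 10001101001111000010011 | 1 | 0
   2 | 00011010011110000100110 | 0 | 0
   3 | 00110100111100001001100 | 0 | 0
   4 | 01101001111000010011000 | 0 | 1
   5 | 11010011110000100110001 | 1 | 0
   6 | 10100111100001001100010 | 1 | 1
   7 | 01001111000010011000101 | 0 | 0
   8 | 10011110000100110001010 | 1 | 1
   9 | 00111100001001100010101 | 0 | 1
  10 | 01111000010011000101011 | 0 | 0
  11 | 11110000100110001010110 | 1 | 0
  12 | 11100001001100010101100 | 1 | 1
  13 | 11000010011000101011001 | 1 | 0
  14 | 10000100110001010110010 | 1 | 0
  15 | 00001001100010101100100 | 0 | 0
  16 | 00010011000101011001000 | 0 | 0
  17 | 00100110001010110010000 | 0 | 1
  18 | 01001100010101100100001 | 0 | 0
  19 | 10011000101011001000010 | 1 | 1
  20 | 00110001010110010000101 | 0 | 0
  21 | 01100010101100100001010 | 0 | 0
  22 | 11000101011001000010100 | 1 | 0
  23 | 10001010110010000101000 | 1 | 1
  24 | 00010101100100001010001 | 0 | 1
  25 | 00101011001000010100011 | 0 | 0
  26 | 01010110010000101000110 | 0 | 0
  27 | 10101100100001010001100 | 1 | 1
  28 | 01011001000010100011001 | 0 | 1
  29 | 10110010000101000110011 | 1 | 0
  30 | 01100100001010001100110 | 0 | 0
  31 | 11001000010100011001100 | 1 | 1
  32 | 10010000101000110011001 | 1 | 0
  33 | 00100001010001100110010 | 0 | 1
  34 | 01000010100011001100101 | 0 | 0
  35 | 10000101000110011001010 | 1 | 1
  36 | 00001010001100110010101 | 0 | 1
  37 | 00010100011001100101011 | 0 | 0
  38 | 00101000110011001010110 | 0 | 1
  39 | 01010001100110010101101 | 0 | 0
  40 | 10100011001100101011010 | 1 | 0
  41 | 01000110011001010110100 | 0 | 1
  42 | 10001100110010101101001 | 1 | 1
  43 | 00011001100101011010011 | 0 | 1
  44 | 00110011001010110100111 | 0 | 0
  45 | 01100110010101101001110 | 0 | 0
  46 | 11001100101011010011100 | 1 | 0
  47 | 10011001010110100111000 | 1 | 0
  48 | 00110010101101001110000 | 0 | 1
  49 | 01100101011010011100001 | 0 | 0
  50 | 11001010110100111000010 | 1 | 1
  51 | 10010101101001110000101 | 1 | 1
  52 | 00101011010011100001011 | 0 | 0
  53 | 01010110100111000010110 | 0 | 1
  54 | 10101101001110000101101 | 1 | 1
  55 | 01011010011100001011011 | 0 | 1
  56 | 10110100111000010110111 | 1 | 0
  57 | 01101001110000101101110 | 0 | 0
  58 | 11010011100001011011100 | 1 | 0
  59 | 10100111000010110111000 | 1 | 0
  60 | 01001110000101101110000 | 0 | 1
  61 | 10011100001011011100001 | 1 | 1
  62 | 00111000010110111000011 | 0 | 0
  63 | 01110000101101110000110 | 0 | 0
  64 | 11100001011011100001100 | 1 | 1
  65 | 11000010110111000011001 | 1 | 0
  66 | 10000101101110000110010 | 1 | 0
  67 | 00001011011100001100100 | 0 | 0
  68 | 00010110111000011001000 | 0 | 0
  69 | 00101101110000110010000 | 0 | 1
  70 | 01011011100001100100001 | 0 | 0
  71 | 10110111000011001000010 | 1 | 1
  72 | 01101110000110010000101 | 0 | 0
  73 | 11011100001100100001010 | 1 | 1
  74 | 10111000011001000010101 | 1 | 0
  75 | 01110000110010000101010 | 0 | 0
  76 | 11100001100100001010100 | 1 | 0
  77 | 11000011001000010101000 | 1 | 1
  78 | 10000110010000101010001 | 1 | 0
  79 | 00001100100001010100010 | 0 | 0
  80 | 00011001000010101000100 | 0 | 0
  81 | 00110010000101010001000 | 0 | 0
  82 | 01100100001010100010000 | 0 | 1
  83 | 11001000010101000100001 | 1 | 1
  84 | 10010000101010001000011 | 1 | 1
  85 | 00100001010100010000111 | 0 | 0
  86 | 01000010101000100001110 | 0 | 0
  87 | 10000101010001000011100 | 1 | 0
  88 | 00001010100010000111000 | 0 | 1
  89 | 00010101000100001110001 | 0 | 1
  90 | 00101010001000011100011 | 0 | 0
  91 | 01010100010000111000110 | 0 | 0
  92 | 10101000100001110001100 | 1 | 1
  93 | 01010001000011100011001 | 0 | 1
  94 | 10100010000111000110011 | 1 | 0
  95 | 01000100001110001100110 | 0 | 0
  96 | 10001000011100011001100 | 1 | 1
  97 | 00010000111000110011001 | 0 | 1
  98 | 00100001110001100110011 | 0 | 1
  99 | 01000011100011001100111 | 0 | 0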